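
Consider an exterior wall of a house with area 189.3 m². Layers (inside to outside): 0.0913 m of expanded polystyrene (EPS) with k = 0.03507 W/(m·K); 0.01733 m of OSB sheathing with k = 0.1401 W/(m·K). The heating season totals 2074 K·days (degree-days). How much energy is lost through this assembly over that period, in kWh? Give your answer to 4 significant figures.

3455 kWh

0.0913/0.03507 = 2.6034
0.01733/0.1401 = 0.1237
R_total = 2.6034 + 0.1237 = 2.7271 m²·K/W
E = A × HDD × 24 / R / 1000 = 189.3 × 2074 × 24 / 2.7271 / 1000 = 3455.2 kWh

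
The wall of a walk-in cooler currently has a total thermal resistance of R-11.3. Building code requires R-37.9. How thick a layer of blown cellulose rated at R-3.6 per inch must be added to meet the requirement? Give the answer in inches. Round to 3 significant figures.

7.39 in

ΔR = 37.9 − 11.3 = 26.6 ft²·°F·h/BTU
L = ΔR / (R/in) = 26.6/3.6 = 7.389 in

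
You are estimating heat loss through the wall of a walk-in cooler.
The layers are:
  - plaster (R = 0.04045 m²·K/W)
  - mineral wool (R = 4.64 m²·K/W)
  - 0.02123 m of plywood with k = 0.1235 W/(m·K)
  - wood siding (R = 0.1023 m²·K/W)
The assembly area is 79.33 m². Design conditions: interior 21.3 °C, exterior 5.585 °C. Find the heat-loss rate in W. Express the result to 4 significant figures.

251.6 W

0.02123/0.1235 = 0.1719
R_total = 0.04045 + 4.64 + 0.1719 + 0.1023 = 4.9547 m²·K/W
Q = A·ΔT/R = 79.33 × (21.3 − 5.585) / 4.9547 = 251.62 W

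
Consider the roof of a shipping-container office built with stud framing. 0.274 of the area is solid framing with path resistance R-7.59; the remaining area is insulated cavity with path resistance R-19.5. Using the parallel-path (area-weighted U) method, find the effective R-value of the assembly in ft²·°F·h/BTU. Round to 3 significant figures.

U_eff = 0.726/19.5 + 0.274/7.59 = 0.03723 + 0.0361 = 0.07333
R_eff = 1/U_eff = 13.64 ft²·°F·h/BTU

13.6 ft²·°F·h/BTU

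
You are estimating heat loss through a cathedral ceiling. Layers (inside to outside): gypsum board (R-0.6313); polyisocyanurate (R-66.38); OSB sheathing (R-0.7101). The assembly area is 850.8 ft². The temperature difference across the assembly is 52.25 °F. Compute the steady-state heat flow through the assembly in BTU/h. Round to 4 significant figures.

656.4 BTU/h

R_total = 0.6313 + 66.38 + 0.7101 = 67.721 ft²·°F·h/BTU
Q = A·ΔT/R = 850.8 × 52.25 / 67.721 = 656.43 BTU/h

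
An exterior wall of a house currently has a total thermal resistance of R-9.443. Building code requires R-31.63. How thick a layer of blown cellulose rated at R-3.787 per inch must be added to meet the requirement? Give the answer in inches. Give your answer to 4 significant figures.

ΔR = 31.63 − 9.443 = 22.187 ft²·°F·h/BTU
L = ΔR / (R/in) = 22.187/3.787 = 5.8587 in

5.859 in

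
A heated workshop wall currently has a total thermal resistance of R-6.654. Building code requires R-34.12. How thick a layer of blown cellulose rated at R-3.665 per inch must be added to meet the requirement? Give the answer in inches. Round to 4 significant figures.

7.494 in

ΔR = 34.12 − 6.654 = 27.466 ft²·°F·h/BTU
L = ΔR / (R/in) = 27.466/3.665 = 7.4941 in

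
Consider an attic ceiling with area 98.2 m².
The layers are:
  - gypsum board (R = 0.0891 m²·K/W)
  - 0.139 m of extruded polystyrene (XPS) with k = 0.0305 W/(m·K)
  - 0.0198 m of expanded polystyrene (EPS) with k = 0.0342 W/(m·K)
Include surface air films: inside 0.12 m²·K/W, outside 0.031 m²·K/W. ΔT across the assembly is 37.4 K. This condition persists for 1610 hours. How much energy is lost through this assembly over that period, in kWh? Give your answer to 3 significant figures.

1100 kWh

0.139/0.0305 = 4.557
0.0198/0.0342 = 0.5789
R_total = 0.12 + 0.0891 + 4.557 + 0.5789 + 0.031 = 5.376 m²·K/W
Q = 98.2 × 37.4 / 5.376 = 683.1 W
E = 683.1 W × 1610 h / 1000 = 1100 kWh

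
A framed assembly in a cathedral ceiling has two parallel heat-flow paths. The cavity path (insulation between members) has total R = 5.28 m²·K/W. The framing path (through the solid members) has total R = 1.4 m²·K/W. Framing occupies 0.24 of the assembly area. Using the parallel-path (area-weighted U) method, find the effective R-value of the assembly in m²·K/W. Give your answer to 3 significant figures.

U_eff = 0.76/5.28 + 0.24/1.4 = 0.1439 + 0.1714 = 0.3154
R_eff = 1/U_eff = 3.171 m²·K/W

3.17 m²·K/W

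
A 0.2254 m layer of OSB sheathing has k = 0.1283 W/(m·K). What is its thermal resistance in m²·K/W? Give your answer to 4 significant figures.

R = L/k = 0.2254/0.1283 = 1.7568 m²·K/W

1.757 m²·K/W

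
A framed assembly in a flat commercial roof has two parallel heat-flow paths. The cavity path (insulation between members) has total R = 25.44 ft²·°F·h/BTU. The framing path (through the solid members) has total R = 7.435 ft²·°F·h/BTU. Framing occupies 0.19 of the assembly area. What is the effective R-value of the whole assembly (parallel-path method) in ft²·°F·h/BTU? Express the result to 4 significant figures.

U_eff = 0.81/25.44 + 0.19/7.435 = 0.03184 + 0.025555 = 0.057394
R_eff = 1/U_eff = 17.423 ft²·°F·h/BTU

17.42 ft²·°F·h/BTU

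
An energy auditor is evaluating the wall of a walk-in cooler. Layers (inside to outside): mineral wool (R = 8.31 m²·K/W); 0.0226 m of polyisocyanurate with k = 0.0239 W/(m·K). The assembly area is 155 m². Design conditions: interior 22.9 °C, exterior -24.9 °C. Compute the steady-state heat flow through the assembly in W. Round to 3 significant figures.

0.0226/0.0239 = 0.9456
R_total = 8.31 + 0.9456 = 9.256 m²·K/W
Q = A·ΔT/R = 155 × (22.9 − (-24.9)) / 9.256 = 800.5 W

800 W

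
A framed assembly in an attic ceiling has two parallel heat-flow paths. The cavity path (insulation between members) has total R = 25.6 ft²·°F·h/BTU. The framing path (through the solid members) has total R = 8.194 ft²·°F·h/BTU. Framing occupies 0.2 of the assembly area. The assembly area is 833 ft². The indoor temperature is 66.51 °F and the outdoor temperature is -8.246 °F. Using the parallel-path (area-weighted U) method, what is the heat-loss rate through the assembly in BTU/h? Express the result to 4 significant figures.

3466 BTU/h

U_eff = 0.8/25.6 + 0.2/8.194 = 0.03125 + 0.024408 = 0.055658
R_eff = 1/U_eff = 17.967 ft²·°F·h/BTU
Q = 833 × (66.51 − (-8.246)) / 17.967 = 3465.9 BTU/h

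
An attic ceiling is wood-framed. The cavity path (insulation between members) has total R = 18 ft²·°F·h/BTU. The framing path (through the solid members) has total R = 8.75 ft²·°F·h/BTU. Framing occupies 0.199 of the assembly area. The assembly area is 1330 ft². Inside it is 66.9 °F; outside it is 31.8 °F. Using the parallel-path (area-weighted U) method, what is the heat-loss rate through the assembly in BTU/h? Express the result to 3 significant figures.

U_eff = 0.801/18 + 0.199/8.75 = 0.0445 + 0.02274 = 0.06724
R_eff = 1/U_eff = 14.87 ft²·°F·h/BTU
Q = 1330 × (66.9 − 31.8) / 14.87 = 3139 BTU/h

3140 BTU/h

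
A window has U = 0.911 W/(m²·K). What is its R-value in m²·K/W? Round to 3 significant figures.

R = 1/U = 1/0.911 = 1.098

1.10 m²·K/W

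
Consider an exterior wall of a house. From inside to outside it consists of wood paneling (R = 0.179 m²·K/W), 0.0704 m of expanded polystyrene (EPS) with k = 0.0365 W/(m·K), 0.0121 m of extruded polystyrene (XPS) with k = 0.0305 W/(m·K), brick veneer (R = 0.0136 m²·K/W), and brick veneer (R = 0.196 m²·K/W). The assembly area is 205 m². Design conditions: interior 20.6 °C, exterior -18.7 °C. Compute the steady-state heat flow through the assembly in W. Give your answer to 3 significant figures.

2970 W

0.0704/0.0365 = 1.929
0.0121/0.0305 = 0.3967
R_total = 0.179 + 1.929 + 0.3967 + 0.0136 + 0.196 = 2.714 m²·K/W
Q = A·ΔT/R = 205 × (20.6 − (-18.7)) / 2.714 = 2968 W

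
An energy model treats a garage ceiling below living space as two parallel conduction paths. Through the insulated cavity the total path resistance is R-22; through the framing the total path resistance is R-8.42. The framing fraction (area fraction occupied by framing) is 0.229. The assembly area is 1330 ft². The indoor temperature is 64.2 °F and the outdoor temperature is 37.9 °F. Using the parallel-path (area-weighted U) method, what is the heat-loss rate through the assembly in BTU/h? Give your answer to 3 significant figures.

2180 BTU/h

U_eff = 0.771/22 + 0.229/8.42 = 0.03505 + 0.0272 = 0.06224
R_eff = 1/U_eff = 16.07 ft²·°F·h/BTU
Q = 1330 × (64.2 − 37.9) / 16.07 = 2177 BTU/h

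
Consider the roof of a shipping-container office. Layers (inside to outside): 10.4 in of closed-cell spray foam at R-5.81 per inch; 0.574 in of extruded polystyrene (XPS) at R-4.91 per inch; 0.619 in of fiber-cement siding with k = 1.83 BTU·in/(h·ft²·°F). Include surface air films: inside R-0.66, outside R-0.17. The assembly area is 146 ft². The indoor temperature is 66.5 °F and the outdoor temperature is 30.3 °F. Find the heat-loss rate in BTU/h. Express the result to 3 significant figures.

82.1 BTU/h

10.4 × 5.81 = 60.42
0.574 × 4.91 = 2.818
0.619/1.83 = 0.3383
R_total = 0.66 + 60.42 + 2.818 + 0.3383 + 0.17 = 64.41 ft²·°F·h/BTU
Q = A·ΔT/R = 146 × (66.5 − 30.3) / 64.41 = 82.05 BTU/h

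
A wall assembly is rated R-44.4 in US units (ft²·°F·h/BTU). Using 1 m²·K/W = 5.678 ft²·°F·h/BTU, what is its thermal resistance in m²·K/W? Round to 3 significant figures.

7.82 m²·K/W

R_SI = 44.4/5.678 = 7.82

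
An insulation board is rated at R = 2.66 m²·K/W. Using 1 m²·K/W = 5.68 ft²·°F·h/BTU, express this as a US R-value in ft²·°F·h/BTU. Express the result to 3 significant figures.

15.1 ft²·°F·h/BTU

R_US = 2.66 × 5.68 = 15.11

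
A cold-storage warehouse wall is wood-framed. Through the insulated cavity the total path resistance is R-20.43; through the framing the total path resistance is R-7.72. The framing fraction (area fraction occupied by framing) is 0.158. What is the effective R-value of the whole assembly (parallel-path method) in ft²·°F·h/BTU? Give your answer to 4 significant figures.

U_eff = 0.842/20.43 + 0.158/7.72 = 0.041214 + 0.020466 = 0.06168
R_eff = 1/U_eff = 16.213 ft²·°F·h/BTU

16.21 ft²·°F·h/BTU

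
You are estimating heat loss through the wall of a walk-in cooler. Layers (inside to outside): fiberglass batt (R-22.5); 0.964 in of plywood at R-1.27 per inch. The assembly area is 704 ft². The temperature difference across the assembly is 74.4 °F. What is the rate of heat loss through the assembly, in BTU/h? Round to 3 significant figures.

2210 BTU/h

0.964 × 1.27 = 1.224
R_total = 22.5 + 1.224 = 23.72 ft²·°F·h/BTU
Q = A·ΔT/R = 704 × 74.4 / 23.72 = 2208 BTU/h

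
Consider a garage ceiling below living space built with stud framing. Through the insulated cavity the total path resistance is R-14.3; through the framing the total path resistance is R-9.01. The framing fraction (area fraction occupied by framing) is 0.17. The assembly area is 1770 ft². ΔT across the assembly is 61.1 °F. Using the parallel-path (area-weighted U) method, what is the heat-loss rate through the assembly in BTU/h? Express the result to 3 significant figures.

8320 BTU/h

U_eff = 0.83/14.3 + 0.17/9.01 = 0.05804 + 0.01887 = 0.07691
R_eff = 1/U_eff = 13 ft²·°F·h/BTU
Q = 1770 × 61.1 / 13 = 8318 BTU/h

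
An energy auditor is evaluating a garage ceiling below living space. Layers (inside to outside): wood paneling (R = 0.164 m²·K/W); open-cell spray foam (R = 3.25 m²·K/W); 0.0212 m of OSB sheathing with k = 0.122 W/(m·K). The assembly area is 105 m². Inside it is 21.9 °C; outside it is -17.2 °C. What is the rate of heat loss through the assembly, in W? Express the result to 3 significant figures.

1140 W

0.0212/0.122 = 0.1738
R_total = 0.164 + 3.25 + 0.1738 = 3.588 m²·K/W
Q = A·ΔT/R = 105 × (21.9 − (-17.2)) / 3.588 = 1144 W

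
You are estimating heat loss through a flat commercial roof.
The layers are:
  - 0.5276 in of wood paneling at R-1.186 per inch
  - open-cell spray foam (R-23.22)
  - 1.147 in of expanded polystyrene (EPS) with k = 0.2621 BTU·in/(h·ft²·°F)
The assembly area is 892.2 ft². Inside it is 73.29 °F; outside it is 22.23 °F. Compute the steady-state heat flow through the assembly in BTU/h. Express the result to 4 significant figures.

0.5276 × 1.186 = 0.62573
1.147/0.2621 = 4.3762
R_total = 0.62573 + 23.22 + 4.3762 = 28.222 ft²·°F·h/BTU
Q = A·ΔT/R = 892.2 × (73.29 − 22.23) / 28.222 = 1614.2 BTU/h

1614 BTU/h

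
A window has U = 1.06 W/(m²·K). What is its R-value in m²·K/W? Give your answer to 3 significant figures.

R = 1/U = 1/1.06 = 0.9434

0.943 m²·K/W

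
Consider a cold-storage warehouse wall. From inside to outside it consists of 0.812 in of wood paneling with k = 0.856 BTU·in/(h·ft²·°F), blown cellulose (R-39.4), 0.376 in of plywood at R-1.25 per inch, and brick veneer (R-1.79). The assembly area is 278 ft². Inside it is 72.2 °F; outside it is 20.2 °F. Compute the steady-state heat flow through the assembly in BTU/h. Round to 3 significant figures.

339 BTU/h

0.812/0.856 = 0.9486
0.376 × 1.25 = 0.47
R_total = 0.9486 + 39.4 + 0.47 + 1.79 = 42.61 ft²·°F·h/BTU
Q = A·ΔT/R = 278 × (72.2 − 20.2) / 42.61 = 339.3 BTU/h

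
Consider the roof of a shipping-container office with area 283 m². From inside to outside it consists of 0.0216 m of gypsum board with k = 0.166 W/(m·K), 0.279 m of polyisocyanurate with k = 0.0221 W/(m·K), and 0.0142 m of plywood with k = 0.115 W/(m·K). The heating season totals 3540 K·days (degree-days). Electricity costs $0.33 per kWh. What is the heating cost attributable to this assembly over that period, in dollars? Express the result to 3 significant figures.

0.0216/0.166 = 0.1301
0.279/0.0221 = 12.62
0.0142/0.115 = 0.1235
R_total = 0.1301 + 12.62 + 0.1235 = 12.88 m²·K/W
E = A × HDD × 24 / R / 1000 = 283 × 3540 × 24 / 12.88 / 1000 = 1867 kWh
Cost = 1867 × 0.33 = $616.1

616 dollars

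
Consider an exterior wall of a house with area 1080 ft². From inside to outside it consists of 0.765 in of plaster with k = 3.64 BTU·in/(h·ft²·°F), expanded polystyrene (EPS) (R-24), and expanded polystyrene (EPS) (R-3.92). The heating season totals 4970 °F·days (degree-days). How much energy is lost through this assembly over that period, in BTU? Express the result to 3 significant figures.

4580000 BTU

0.765/3.64 = 0.2102
R_total = 0.2102 + 24 + 3.92 = 28.13 ft²·°F·h/BTU
E = A × HDD × 24 / R = 1080 × 4970 × 24 / 28.13 = 4580000 BTU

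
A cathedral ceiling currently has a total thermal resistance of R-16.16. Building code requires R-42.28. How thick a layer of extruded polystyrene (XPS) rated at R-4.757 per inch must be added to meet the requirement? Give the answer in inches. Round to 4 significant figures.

ΔR = 42.28 − 16.16 = 26.12 ft²·°F·h/BTU
L = ΔR / (R/in) = 26.12/4.757 = 5.4909 in

5.491 in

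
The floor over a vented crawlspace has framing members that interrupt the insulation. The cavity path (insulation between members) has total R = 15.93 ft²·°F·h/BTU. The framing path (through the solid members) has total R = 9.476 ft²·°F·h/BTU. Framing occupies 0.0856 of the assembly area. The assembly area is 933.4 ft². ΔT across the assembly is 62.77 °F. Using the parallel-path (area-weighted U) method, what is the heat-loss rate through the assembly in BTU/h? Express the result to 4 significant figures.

U_eff = 0.9144/15.93 + 0.0856/9.476 = 0.057401 + 0.0090333 = 0.066434
R_eff = 1/U_eff = 15.052 ft²·°F·h/BTU
Q = 933.4 × 62.77 / 15.052 = 3892.4 BTU/h

3892 BTU/h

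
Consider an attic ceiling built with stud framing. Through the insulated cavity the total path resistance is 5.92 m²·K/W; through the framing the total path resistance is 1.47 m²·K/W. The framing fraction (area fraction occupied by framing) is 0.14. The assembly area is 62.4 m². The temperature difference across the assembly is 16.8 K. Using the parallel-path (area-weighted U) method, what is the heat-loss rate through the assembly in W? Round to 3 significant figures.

252 W

U_eff = 0.86/5.92 + 0.14/1.47 = 0.1453 + 0.09524 = 0.2405
R_eff = 1/U_eff = 4.158 m²·K/W
Q = 62.4 × 16.8 / 4.158 = 252.1 W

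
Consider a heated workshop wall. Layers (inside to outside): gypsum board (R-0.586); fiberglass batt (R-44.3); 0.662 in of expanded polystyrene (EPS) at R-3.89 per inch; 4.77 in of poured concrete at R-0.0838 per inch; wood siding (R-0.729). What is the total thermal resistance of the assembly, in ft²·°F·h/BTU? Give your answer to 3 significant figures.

0.662 × 3.89 = 2.575
4.77 × 0.0838 = 0.3997
R_total = 0.586 + 44.3 + 2.575 + 0.3997 + 0.729 = 48.59 ft²·°F·h/BTU

48.6 ft²·°F·h/BTU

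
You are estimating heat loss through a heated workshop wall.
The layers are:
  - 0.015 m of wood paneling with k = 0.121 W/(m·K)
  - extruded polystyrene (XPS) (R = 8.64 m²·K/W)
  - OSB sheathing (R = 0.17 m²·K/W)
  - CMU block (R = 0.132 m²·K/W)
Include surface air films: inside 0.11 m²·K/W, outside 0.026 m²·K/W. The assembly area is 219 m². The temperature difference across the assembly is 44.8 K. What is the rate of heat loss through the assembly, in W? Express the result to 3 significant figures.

0.015/0.121 = 0.124
R_total = 0.11 + 0.124 + 8.64 + 0.17 + 0.132 + 0.026 = 9.202 m²·K/W
Q = A·ΔT/R = 219 × 44.8 / 9.202 = 1066 W

1070 W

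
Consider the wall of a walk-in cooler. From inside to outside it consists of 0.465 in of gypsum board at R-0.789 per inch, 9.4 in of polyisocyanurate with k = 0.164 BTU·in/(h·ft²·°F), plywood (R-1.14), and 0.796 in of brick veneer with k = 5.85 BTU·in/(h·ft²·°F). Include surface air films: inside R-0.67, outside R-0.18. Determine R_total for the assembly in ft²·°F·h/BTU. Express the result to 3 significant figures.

0.465 × 0.789 = 0.3669
9.4/0.164 = 57.32
0.796/5.85 = 0.1361
R_total = 0.67 + 0.3669 + 57.32 + 1.14 + 0.1361 + 0.18 = 59.81 ft²·°F·h/BTU

59.8 ft²·°F·h/BTU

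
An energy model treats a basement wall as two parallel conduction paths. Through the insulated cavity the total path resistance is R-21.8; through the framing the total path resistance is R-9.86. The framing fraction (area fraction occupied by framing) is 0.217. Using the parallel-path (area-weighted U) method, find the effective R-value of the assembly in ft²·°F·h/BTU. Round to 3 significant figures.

U_eff = 0.783/21.8 + 0.217/9.86 = 0.03592 + 0.02201 = 0.05793
R_eff = 1/U_eff = 17.26 ft²·°F·h/BTU

17.3 ft²·°F·h/BTU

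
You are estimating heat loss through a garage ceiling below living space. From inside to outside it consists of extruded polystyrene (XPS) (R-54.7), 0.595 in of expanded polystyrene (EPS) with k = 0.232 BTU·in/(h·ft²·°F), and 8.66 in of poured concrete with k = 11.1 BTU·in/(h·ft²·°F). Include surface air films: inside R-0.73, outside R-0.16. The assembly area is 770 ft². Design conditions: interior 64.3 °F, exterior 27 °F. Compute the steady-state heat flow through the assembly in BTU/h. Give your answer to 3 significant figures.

0.595/0.232 = 2.565
8.66/11.1 = 0.7802
R_total = 0.73 + 54.7 + 2.565 + 0.7802 + 0.16 = 58.93 ft²·°F·h/BTU
Q = A·ΔT/R = 770 × (64.3 − 27) / 58.93 = 487.3 BTU/h

487 BTU/h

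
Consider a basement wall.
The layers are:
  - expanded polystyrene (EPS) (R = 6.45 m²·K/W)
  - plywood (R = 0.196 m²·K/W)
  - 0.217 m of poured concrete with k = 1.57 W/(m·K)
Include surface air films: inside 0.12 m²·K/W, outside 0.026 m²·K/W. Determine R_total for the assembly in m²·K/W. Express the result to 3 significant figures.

6.93 m²·K/W

0.217/1.57 = 0.1382
R_total = 0.12 + 6.45 + 0.196 + 0.1382 + 0.026 = 6.93 m²·K/W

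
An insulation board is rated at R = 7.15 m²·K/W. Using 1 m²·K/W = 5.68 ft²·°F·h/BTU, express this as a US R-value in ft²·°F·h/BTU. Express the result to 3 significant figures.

R_US = 7.15 × 5.68 = 40.61

40.6 ft²·°F·h/BTU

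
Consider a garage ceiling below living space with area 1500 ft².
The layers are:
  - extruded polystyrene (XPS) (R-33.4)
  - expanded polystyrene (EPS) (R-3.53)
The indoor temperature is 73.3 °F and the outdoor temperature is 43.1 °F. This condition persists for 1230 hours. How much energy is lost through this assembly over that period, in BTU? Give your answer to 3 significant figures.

1510000 BTU

R_total = 33.4 + 3.53 = 36.93 ft²·°F·h/BTU
Q = 1500 × (73.3 − 43.1) / 36.93 = 1227 BTU/h
E = 1227 × 1230 = 1509000 BTU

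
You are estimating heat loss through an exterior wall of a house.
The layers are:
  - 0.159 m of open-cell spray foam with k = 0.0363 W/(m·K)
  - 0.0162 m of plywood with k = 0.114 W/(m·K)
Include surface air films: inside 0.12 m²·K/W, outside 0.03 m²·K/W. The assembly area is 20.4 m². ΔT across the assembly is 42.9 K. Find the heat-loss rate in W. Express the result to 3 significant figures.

0.159/0.0363 = 4.38
0.0162/0.114 = 0.1421
R_total = 0.12 + 4.38 + 0.1421 + 0.03 = 4.672 m²·K/W
Q = A·ΔT/R = 20.4 × 42.9 / 4.672 = 187.3 W

187 W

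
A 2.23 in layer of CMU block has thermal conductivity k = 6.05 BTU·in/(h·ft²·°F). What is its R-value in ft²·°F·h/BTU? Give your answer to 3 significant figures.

0.369 ft²·°F·h/BTU

R = L/k = 2.23/6.05 = 0.3686 ft²·°F·h/BTU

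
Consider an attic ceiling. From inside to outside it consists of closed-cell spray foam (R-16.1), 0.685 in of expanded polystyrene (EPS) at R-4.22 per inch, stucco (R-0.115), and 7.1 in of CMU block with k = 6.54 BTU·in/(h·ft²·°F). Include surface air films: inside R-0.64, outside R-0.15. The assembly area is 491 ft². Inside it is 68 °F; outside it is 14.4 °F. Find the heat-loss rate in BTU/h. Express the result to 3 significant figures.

0.685 × 4.22 = 2.891
7.1/6.54 = 1.086
R_total = 0.64 + 16.1 + 2.891 + 0.115 + 1.086 + 0.15 = 20.98 ft²·°F·h/BTU
Q = A·ΔT/R = 491 × (68 − 14.4) / 20.98 = 1254 BTU/h

1250 BTU/h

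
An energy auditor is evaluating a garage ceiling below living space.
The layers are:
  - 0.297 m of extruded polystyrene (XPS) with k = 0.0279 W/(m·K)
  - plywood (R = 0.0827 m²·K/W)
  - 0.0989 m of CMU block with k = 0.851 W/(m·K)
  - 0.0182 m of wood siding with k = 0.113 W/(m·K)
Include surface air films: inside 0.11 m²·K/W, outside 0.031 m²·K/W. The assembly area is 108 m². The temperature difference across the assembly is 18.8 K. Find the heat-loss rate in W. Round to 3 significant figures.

0.297/0.0279 = 10.65
0.0989/0.851 = 0.1162
0.0182/0.113 = 0.1611
R_total = 0.11 + 10.65 + 0.0827 + 0.1162 + 0.1611 + 0.031 = 11.15 m²·K/W
Q = A·ΔT/R = 108 × 18.8 / 11.15 = 182.2 W

182 W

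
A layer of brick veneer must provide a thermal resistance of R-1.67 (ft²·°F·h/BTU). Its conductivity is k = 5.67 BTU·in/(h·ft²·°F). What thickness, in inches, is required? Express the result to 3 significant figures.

L = R × k = 1.67 × 5.67 = 9.469 in

9.47 in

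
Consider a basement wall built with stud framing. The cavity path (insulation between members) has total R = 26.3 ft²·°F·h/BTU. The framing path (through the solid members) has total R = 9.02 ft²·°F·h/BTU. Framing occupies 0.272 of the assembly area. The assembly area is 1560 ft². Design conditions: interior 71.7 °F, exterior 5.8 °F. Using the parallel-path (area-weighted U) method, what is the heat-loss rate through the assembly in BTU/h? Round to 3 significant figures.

5950 BTU/h

U_eff = 0.728/26.3 + 0.272/9.02 = 0.02768 + 0.03016 = 0.05784
R_eff = 1/U_eff = 17.29 ft²·°F·h/BTU
Q = 1560 × (71.7 − 5.8) / 17.29 = 5946 BTU/h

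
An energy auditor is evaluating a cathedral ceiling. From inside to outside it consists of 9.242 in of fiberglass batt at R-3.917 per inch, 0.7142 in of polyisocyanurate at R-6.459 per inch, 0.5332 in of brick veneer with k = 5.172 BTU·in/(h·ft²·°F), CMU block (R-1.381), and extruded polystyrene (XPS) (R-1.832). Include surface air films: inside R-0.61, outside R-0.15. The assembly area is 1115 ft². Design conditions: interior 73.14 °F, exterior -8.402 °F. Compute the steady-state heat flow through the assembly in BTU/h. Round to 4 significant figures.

9.242 × 3.917 = 36.201
0.7142 × 6.459 = 4.613
0.5332/5.172 = 0.10309
R_total = 0.61 + 36.201 + 4.613 + 0.10309 + 1.381 + 1.832 + 0.15 = 44.89 ft²·°F·h/BTU
Q = A·ΔT/R = 1115 × (73.14 − (-8.402)) / 44.89 = 2025.4 BTU/h

2025 BTU/h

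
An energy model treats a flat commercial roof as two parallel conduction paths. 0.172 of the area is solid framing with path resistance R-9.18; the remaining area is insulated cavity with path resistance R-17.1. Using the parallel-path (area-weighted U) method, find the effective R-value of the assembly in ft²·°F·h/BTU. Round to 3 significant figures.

U_eff = 0.828/17.1 + 0.172/9.18 = 0.04842 + 0.01874 = 0.06716
R_eff = 1/U_eff = 14.89 ft²·°F·h/BTU

14.9 ft²·°F·h/BTU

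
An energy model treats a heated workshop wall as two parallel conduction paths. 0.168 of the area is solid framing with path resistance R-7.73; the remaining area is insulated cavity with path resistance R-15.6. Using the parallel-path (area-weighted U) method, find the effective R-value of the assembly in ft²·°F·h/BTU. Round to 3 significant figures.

13.3 ft²·°F·h/BTU

U_eff = 0.832/15.6 + 0.168/7.73 = 0.05333 + 0.02173 = 0.07507
R_eff = 1/U_eff = 13.32 ft²·°F·h/BTU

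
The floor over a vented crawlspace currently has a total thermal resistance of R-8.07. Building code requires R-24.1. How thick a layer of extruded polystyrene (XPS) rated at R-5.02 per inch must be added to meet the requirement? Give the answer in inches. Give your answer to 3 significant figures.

3.19 in

ΔR = 24.1 − 8.07 = 16.03 ft²·°F·h/BTU
L = ΔR / (R/in) = 16.03/5.02 = 3.193 in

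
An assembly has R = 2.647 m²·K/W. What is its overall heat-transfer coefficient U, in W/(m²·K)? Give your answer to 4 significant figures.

0.3778 W/(m²·K)

U = 1/R = 1/2.647 = 0.37779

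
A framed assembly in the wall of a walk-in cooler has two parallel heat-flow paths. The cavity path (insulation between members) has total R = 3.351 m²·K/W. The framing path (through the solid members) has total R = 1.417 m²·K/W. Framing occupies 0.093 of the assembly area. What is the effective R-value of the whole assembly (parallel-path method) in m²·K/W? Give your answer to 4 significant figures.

U_eff = 0.907/3.351 + 0.093/1.417 = 0.27067 + 0.065632 = 0.3363
R_eff = 1/U_eff = 2.9736 m²·K/W

2.974 m²·K/W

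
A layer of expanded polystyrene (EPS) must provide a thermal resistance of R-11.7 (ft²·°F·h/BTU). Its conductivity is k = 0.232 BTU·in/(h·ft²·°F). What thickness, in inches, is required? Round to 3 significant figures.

2.71 in

L = R × k = 11.7 × 0.232 = 2.714 in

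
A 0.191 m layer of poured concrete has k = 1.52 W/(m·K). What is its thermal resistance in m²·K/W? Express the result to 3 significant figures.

R = L/k = 0.191/1.52 = 0.1257 m²·K/W

0.126 m²·K/W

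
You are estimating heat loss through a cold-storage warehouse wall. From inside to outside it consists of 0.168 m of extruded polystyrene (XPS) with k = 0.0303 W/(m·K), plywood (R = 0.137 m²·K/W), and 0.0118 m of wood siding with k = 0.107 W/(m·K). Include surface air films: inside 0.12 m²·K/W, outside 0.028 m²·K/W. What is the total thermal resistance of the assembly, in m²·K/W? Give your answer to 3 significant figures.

5.94 m²·K/W

0.168/0.0303 = 5.545
0.0118/0.107 = 0.1103
R_total = 0.12 + 5.545 + 0.137 + 0.1103 + 0.028 = 5.94 m²·K/W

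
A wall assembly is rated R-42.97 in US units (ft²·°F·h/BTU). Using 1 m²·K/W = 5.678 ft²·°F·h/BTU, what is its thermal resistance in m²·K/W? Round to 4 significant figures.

7.568 m²·K/W

R_SI = 42.97/5.678 = 7.5678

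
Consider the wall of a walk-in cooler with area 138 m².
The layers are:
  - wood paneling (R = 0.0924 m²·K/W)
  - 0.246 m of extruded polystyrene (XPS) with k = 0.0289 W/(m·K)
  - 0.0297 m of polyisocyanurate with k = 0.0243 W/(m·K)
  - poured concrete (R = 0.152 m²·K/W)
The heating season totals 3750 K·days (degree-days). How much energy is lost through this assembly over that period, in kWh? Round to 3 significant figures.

0.246/0.0289 = 8.512
0.0297/0.0243 = 1.222
R_total = 0.0924 + 8.512 + 1.222 + 0.152 = 9.979 m²·K/W
E = A × HDD × 24 / R / 1000 = 138 × 3750 × 24 / 9.979 / 1000 = 1245 kWh

1240 kWh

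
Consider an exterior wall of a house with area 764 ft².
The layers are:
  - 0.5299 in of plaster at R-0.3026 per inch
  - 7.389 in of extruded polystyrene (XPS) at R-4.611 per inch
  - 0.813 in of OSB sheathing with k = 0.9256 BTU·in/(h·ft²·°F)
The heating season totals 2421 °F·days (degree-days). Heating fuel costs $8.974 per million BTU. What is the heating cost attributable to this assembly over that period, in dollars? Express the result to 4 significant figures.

11.35 dollars

0.5299 × 0.3026 = 0.16035
7.389 × 4.611 = 34.071
0.813/0.9256 = 0.87835
R_total = 0.16035 + 34.071 + 0.87835 = 35.109 ft²·°F·h/BTU
E = A × HDD × 24 / R = 764 × 2421 × 24 / 35.109 = 1264400 BTU
Cost = 1264400/10⁶ × 8.974 = $11.347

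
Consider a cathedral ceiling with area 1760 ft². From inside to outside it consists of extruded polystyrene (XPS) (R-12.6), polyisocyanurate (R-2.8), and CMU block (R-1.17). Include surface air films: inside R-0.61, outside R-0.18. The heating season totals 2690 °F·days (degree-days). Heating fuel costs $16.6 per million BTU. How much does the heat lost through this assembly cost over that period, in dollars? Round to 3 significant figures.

R_total = 0.61 + 12.6 + 2.8 + 1.17 + 0.18 = 17.36 ft²·°F·h/BTU
E = A × HDD × 24 / R = 1760 × 2690 × 24 / 17.36 = 6545000 BTU
Cost = 6545000/10⁶ × 16.6 = $108.7

109 dollars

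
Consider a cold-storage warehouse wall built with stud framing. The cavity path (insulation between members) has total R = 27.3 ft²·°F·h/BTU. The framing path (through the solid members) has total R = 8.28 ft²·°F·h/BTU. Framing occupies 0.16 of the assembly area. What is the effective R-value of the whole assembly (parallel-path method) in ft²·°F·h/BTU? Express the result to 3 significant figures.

20.0 ft²·°F·h/BTU

U_eff = 0.84/27.3 + 0.16/8.28 = 0.03077 + 0.01932 = 0.05009
R_eff = 1/U_eff = 19.96 ft²·°F·h/BTU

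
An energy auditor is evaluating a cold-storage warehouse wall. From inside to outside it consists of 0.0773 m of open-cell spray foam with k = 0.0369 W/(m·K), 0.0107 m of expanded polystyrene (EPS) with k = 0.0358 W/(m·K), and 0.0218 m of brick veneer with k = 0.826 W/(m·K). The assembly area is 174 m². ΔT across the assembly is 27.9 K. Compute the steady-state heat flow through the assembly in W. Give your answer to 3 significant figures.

0.0773/0.0369 = 2.095
0.0107/0.0358 = 0.2989
0.0218/0.826 = 0.02639
R_total = 2.095 + 0.2989 + 0.02639 = 2.42 m²·K/W
Q = A·ΔT/R = 174 × 27.9 / 2.42 = 2006 W

2010 W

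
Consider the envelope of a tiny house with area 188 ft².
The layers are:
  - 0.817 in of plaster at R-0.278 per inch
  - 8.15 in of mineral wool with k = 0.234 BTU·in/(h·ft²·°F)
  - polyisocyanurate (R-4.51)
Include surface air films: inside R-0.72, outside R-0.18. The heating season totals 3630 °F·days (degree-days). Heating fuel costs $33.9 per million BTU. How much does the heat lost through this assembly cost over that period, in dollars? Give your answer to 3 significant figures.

13.7 dollars

0.817 × 0.278 = 0.2271
8.15/0.234 = 34.83
R_total = 0.72 + 0.2271 + 34.83 + 4.51 + 0.18 = 40.47 ft²·°F·h/BTU
E = A × HDD × 24 / R = 188 × 3630 × 24 / 40.47 = 404700 BTU
Cost = 404700/10⁶ × 33.9 = $13.72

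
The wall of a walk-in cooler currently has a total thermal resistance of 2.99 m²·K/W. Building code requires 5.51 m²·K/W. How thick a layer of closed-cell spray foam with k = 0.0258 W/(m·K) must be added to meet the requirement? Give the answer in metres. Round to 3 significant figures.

ΔR = 5.51 − 2.99 = 2.52 m²·K/W
L = ΔR × k = 2.52 × 0.0258 = 0.06502 m

0.0650 m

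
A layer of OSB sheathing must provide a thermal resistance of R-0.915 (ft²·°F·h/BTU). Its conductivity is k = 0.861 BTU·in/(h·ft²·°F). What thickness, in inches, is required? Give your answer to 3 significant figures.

L = R × k = 0.915 × 0.861 = 0.7878 in

0.788 in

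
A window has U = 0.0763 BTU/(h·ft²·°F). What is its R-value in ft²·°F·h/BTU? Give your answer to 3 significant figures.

R = 1/U = 1/0.0763 = 13.11

13.1 ft²·°F·h/BTU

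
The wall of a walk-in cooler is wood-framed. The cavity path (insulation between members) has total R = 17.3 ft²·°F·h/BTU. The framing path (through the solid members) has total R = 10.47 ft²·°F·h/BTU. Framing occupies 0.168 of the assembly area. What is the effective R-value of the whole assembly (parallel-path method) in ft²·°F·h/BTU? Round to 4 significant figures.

15.59 ft²·°F·h/BTU

U_eff = 0.832/17.3 + 0.168/10.47 = 0.048092 + 0.016046 = 0.064138
R_eff = 1/U_eff = 15.591 ft²·°F·h/BTU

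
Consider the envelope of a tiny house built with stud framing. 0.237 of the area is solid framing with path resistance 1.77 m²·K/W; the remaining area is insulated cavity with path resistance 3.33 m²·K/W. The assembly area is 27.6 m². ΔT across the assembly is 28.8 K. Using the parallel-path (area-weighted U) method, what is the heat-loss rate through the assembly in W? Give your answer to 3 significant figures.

289 W

U_eff = 0.763/3.33 + 0.237/1.77 = 0.2291 + 0.1339 = 0.363
R_eff = 1/U_eff = 2.755 m²·K/W
Q = 27.6 × 28.8 / 2.755 = 288.6 W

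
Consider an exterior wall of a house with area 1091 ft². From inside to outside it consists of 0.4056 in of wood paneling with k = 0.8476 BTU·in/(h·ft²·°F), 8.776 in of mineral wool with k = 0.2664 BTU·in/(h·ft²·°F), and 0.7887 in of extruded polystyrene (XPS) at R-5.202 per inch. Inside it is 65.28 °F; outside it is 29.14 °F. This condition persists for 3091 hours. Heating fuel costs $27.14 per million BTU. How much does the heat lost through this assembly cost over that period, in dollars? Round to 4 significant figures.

0.4056/0.8476 = 0.47853
8.776/0.2664 = 32.943
0.7887 × 5.202 = 4.1028
R_total = 0.47853 + 32.943 + 4.1028 = 37.524 ft²·°F·h/BTU
Q = 1091 × (65.28 − 29.14) / 37.524 = 1050.8 BTU/h
E = 1050.8 × 3091 = 3247900 BTU
Cost = 3247900/10⁶ × 27.14 = $88.147

88.15 dollars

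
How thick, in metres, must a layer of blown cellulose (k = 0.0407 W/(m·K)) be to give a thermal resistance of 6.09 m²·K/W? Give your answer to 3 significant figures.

L = R·k = 6.09 × 0.0407 = 0.2479 m

0.248 m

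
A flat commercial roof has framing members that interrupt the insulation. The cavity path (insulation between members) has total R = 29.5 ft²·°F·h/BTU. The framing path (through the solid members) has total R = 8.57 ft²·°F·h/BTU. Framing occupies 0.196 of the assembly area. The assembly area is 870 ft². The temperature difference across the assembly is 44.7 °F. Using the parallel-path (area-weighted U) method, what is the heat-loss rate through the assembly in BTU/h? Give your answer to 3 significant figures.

U_eff = 0.804/29.5 + 0.196/8.57 = 0.02725 + 0.02287 = 0.05012
R_eff = 1/U_eff = 19.95 ft²·°F·h/BTU
Q = 870 × 44.7 / 19.95 = 1949 BTU/h

1950 BTU/h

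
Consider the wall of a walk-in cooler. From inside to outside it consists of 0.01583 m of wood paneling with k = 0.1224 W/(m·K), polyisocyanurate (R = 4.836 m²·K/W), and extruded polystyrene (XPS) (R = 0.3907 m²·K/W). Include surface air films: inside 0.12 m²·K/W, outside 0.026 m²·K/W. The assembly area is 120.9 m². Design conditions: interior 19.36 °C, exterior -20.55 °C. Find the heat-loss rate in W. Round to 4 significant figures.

877.0 W

0.01583/0.1224 = 0.12933
R_total = 0.12 + 0.12933 + 4.836 + 0.3907 + 0.026 = 5.502 m²·K/W
Q = A·ΔT/R = 120.9 × (19.36 − (-20.55)) / 5.502 = 876.97 W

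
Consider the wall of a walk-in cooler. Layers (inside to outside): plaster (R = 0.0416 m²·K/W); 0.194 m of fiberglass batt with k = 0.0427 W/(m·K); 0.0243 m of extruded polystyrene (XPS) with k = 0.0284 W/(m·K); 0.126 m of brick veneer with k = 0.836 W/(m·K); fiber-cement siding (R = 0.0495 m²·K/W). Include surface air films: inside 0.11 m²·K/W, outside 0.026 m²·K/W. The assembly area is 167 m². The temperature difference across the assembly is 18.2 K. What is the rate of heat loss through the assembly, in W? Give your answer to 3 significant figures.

526 W

0.194/0.0427 = 4.543
0.0243/0.0284 = 0.8556
0.126/0.836 = 0.1507
R_total = 0.11 + 0.0416 + 4.543 + 0.8556 + 0.1507 + 0.0495 + 0.026 = 5.777 m²·K/W
Q = A·ΔT/R = 167 × 18.2 / 5.777 = 526.1 W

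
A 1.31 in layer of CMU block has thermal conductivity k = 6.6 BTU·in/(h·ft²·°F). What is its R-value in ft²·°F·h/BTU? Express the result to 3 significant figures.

0.198 ft²·°F·h/BTU

R = L/k = 1.31/6.6 = 0.1985 ft²·°F·h/BTU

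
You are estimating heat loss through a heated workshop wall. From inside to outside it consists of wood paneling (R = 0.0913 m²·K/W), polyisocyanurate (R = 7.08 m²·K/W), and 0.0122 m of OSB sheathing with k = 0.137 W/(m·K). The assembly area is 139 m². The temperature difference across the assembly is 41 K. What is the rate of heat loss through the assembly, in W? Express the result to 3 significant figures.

785 W

0.0122/0.137 = 0.08905
R_total = 0.0913 + 7.08 + 0.08905 = 7.26 m²·K/W
Q = A·ΔT/R = 139 × 41 / 7.26 = 784.9 W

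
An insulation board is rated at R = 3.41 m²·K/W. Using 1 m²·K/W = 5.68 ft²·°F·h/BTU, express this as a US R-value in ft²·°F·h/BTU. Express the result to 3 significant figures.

19.4 ft²·°F·h/BTU

R_US = 3.41 × 5.68 = 19.37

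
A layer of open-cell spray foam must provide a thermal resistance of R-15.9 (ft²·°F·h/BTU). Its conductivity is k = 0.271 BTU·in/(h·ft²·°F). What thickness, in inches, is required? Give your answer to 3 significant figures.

L = R × k = 15.9 × 0.271 = 4.309 in

4.31 in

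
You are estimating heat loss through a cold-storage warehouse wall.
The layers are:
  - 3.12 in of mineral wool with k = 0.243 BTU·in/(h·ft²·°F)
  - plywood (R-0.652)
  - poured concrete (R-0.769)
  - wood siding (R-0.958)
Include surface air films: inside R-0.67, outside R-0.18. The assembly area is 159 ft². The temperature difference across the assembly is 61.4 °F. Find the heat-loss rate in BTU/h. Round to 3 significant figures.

608 BTU/h

3.12/0.243 = 12.84
R_total = 0.67 + 12.84 + 0.652 + 0.769 + 0.958 + 0.18 = 16.07 ft²·°F·h/BTU
Q = A·ΔT/R = 159 × 61.4 / 16.07 = 607.6 BTU/h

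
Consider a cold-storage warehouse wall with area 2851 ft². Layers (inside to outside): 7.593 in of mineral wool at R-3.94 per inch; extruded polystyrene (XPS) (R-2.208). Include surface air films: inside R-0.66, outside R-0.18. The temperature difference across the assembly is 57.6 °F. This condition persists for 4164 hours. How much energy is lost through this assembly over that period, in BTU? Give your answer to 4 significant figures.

20740000 BTU

7.593 × 3.94 = 29.916
R_total = 0.66 + 29.916 + 2.208 + 0.18 = 32.964 ft²·°F·h/BTU
Q = 2851 × 57.6 / 32.964 = 4981.7 BTU/h
E = 4981.7 × 4164 = 20744000 BTU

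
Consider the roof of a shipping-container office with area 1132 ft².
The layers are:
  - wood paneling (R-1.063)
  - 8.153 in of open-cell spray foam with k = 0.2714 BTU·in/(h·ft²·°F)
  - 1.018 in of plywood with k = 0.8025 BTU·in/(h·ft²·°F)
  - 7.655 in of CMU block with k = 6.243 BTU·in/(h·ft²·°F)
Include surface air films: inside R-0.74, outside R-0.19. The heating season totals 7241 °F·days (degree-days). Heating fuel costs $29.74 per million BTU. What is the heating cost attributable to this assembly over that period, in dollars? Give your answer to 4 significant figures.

8.153/0.2714 = 30.041
1.018/0.8025 = 1.2685
7.655/6.243 = 1.2262
R_total = 0.74 + 1.063 + 30.041 + 1.2685 + 1.2262 + 0.19 = 34.528 ft²·°F·h/BTU
E = A × HDD × 24 / R = 1132 × 7241 × 24 / 34.528 = 5697500 BTU
Cost = 5697500/10⁶ × 29.74 = $169.44

169.4 dollars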